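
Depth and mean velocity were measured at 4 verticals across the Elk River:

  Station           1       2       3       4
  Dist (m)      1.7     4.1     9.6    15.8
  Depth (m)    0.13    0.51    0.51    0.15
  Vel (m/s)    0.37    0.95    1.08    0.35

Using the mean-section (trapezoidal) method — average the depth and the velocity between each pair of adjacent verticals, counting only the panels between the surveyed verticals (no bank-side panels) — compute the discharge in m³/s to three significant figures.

4.82 m³/s

Panel 1-2: Δb = 2.4 m, d̄ = (0.13+0.51)/2 = 0.32, v̄ = (0.37+0.95)/2 = 0.66 → q = 2.4×0.32×0.66 = 0.5069 m³/s
Panel 2-3: Δb = 5.5 m, d̄ = (0.51+0.51)/2 = 0.51, v̄ = (0.95+1.08)/2 = 1.015 → q = 5.5×0.51×1.015 = 2.847 m³/s
Panel 3-4: Δb = 6.2 m, d̄ = (0.51+0.15)/2 = 0.33, v̄ = (1.08+0.35)/2 = 0.715 → q = 6.2×0.33×0.715 = 1.463 m³/s
Q = Σ q = 4.817 m³/s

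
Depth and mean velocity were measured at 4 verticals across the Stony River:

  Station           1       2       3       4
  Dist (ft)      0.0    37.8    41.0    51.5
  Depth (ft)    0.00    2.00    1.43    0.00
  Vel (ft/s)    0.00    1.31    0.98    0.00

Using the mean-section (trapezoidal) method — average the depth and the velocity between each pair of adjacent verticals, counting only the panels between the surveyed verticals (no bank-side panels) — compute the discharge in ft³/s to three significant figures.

34.7 ft³/s

Panel 1-2: Δb = 37.8 ft, d̄ = (0.00+2.00)/2 = 1, v̄ = (0.00+1.31)/2 = 0.655 → q = 37.8×1×0.655 = 24.76 ft³/s
Panel 2-3: Δb = 3.2 ft, d̄ = (2.00+1.43)/2 = 1.715, v̄ = (1.31+0.98)/2 = 1.145 → q = 3.2×1.715×1.145 = 6.284 ft³/s
Panel 3-4: Δb = 10.5 ft, d̄ = (1.43+0.00)/2 = 0.715, v̄ = (0.98+0.00)/2 = 0.49 → q = 10.5×0.715×0.49 = 3.679 ft³/s
Q = Σ q = 34.72 ft³/s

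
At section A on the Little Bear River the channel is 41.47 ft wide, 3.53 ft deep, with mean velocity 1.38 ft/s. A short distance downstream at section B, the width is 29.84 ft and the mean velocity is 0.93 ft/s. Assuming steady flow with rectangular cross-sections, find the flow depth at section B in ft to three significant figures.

Q = A₁V₁ = (41.47×3.53) × 1.38 = 202.0 ft³/s
d₂ = Q/(b₂ V₂) = 202.0/(29.84×0.93) = 7.280 ft

7.28 ft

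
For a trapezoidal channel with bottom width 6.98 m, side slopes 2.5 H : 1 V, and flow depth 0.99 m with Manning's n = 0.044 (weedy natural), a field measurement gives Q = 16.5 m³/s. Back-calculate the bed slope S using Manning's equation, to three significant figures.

A = (b + z·y)·y = (6.98 + 2.5×0.99)×0.99 = 9.360 m²
P = b + 2y√(1+z²) = 6.98 + 2×0.99×√(1+2.5²) = 12.31 m
R = A/P = 9.360/12.31 = 0.7603 m
S = (Q·n / (1·A·R^(2/3)))² = (16.5×0.044 / (1×9.360×0.8330))² = 0.008669

0.00867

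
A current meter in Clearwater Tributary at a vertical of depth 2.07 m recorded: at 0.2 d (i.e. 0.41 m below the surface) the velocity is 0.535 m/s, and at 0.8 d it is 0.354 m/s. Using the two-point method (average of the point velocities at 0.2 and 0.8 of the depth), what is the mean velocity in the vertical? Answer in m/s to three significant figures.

0.445 m/s

v̄ = (0.535 + 0.354) / 2 = 0.4445 m/s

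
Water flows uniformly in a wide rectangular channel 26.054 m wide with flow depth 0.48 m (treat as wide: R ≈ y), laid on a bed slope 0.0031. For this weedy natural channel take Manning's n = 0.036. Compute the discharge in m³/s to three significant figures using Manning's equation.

11.9 m³/s

A = b·y = 26.054 × 0.48 = 12.51 m²
Wide channel: R ≈ y = 0.48 m
Q = (1/n)·A·R^(2/3)·S^(1/2) = (1/0.036) × 12.51 × 0.4800^(2/3) × 0.0031^(1/2) = 11.86 m³/s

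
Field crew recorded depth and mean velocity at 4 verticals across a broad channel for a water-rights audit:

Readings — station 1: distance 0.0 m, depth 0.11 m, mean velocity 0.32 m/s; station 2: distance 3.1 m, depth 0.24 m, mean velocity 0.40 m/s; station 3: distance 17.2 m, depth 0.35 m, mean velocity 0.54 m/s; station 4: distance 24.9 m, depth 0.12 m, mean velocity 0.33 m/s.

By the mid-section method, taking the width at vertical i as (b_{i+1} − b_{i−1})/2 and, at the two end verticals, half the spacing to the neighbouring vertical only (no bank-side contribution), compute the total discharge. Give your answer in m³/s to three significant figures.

w_1 = (3.1 − 0.0)/2 = 1.55 m; q_1 = 0.32 × 0.11 × 1.55 = 0.05456 m³/s
w_2 = (17.2 − 0.0)/2 = 8.6 m; q_2 = 0.40 × 0.24 × 8.6 = 0.8256 m³/s
w_3 = (24.9 − 3.1)/2 = 10.9 m; q_3 = 0.54 × 0.35 × 10.9 = 2.060 m³/s
w_4 = (24.9 − 17.2)/2 = 3.85 m; q_4 = 0.33 × 0.12 × 3.85 = 0.1525 m³/s
Q = Σ qᵢ = 3.093 m³/s

3.09 m³/s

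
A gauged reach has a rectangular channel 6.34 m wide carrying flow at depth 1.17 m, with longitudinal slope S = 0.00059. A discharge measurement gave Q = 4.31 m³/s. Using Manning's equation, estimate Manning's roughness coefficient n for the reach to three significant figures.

A = b·y = 6.34 × 1.17 = 7.418 m²
P = b + 2y = 6.34 + 2×1.17 = 8.680 m
R = A/P = 7.418/8.680 = 0.8546 m
n = (1/Q)·A·R^(2/3)·S^(1/2) = (1/4.31) × 7.418 × 0.9005 × 0.02429 = 0.03765

0.0376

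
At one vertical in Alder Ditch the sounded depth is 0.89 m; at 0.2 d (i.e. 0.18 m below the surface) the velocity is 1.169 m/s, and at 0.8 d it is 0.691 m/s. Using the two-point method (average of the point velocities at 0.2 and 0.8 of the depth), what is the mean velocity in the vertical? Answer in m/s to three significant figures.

v̄ = (1.169 + 0.691) / 2 = 0.9300 m/s

0.930 m/s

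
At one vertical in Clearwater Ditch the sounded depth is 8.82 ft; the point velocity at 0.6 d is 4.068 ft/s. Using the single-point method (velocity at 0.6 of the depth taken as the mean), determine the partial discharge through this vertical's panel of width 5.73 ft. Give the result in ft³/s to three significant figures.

v̄ = v₀.₆ = 4.068 ft/s
q = v̄ × d × w = 4.068 × 8.82 × 5.73 = 205.6 ft³/s

206 ft³/s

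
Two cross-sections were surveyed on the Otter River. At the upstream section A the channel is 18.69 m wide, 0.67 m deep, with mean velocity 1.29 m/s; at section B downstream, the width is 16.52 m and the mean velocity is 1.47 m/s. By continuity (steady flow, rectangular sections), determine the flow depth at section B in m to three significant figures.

Q = A₁V₁ = (18.69×0.67) × 1.29 = 16.15 m³/s
d₂ = Q/(b₂ V₂) = 16.15/(16.52×1.47) = 0.6652 m

0.665 m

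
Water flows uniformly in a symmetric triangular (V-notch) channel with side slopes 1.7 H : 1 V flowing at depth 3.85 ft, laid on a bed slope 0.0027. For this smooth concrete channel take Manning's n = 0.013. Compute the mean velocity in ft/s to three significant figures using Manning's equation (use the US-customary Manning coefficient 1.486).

A = z·y² = 1.7×3.85² = 25.20 ft²
P = 2y√(1+z²) = 2×3.85×√(1+1.7²) = 15.19 ft
R = A/P = 25.20/15.19 = 1.659 ft
Q = (1.486/n)·A·R^(2/3)·S^(1/2) = (1.486/0.013) × 25.20 × 1.659^(2/3) × 0.0027^(1/2) = 209.8 ft³/s
V = Q/A = 209.8/25.20 = 8.325 ft/s

8.32 ft/s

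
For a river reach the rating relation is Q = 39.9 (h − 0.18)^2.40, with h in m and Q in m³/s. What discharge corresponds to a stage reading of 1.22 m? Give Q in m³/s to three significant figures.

43.8 m³/s

Q = 39.9 × (1.22 − 0.18)^2.40 = 39.9 × 1.04^2.40 = 43.84 m³/s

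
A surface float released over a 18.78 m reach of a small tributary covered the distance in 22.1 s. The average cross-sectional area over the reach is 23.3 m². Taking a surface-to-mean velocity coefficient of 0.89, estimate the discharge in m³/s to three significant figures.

v_surface = L / t̄ = 18.78 / 22.1 = 0.8498 m/s
v_mean = 0.89 × 0.8498 = 0.7563 m/s
Q = A × v_mean = 23.3 × 0.7563 = 17.62 m³/s

17.6 m³/s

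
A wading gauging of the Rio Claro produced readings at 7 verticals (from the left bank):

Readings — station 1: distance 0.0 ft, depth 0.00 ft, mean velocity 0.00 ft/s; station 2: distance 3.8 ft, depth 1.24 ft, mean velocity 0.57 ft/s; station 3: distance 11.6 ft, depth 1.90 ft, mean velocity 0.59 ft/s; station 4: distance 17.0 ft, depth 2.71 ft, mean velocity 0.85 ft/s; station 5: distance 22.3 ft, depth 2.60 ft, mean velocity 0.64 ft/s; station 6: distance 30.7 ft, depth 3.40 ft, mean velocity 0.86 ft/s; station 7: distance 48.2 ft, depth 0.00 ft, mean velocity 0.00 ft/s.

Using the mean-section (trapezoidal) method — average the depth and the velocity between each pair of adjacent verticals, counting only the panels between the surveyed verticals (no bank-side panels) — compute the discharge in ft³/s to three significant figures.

Panel 1-2: Δb = 3.8 ft, d̄ = (0.00+1.24)/2 = 0.62, v̄ = (0.00+0.57)/2 = 0.285 → q = 3.8×0.62×0.285 = 0.6715 ft³/s
Panel 2-3: Δb = 7.8 ft, d̄ = (1.24+1.90)/2 = 1.57, v̄ = (0.57+0.59)/2 = 0.58 → q = 7.8×1.57×0.58 = 7.103 ft³/s
Panel 3-4: Δb = 5.4 ft, d̄ = (1.90+2.71)/2 = 2.305, v̄ = (0.59+0.85)/2 = 0.72 → q = 5.4×2.305×0.72 = 8.962 ft³/s
Panel 4-5: Δb = 5.3 ft, d̄ = (2.71+2.60)/2 = 2.655, v̄ = (0.85+0.64)/2 = 0.745 → q = 5.3×2.655×0.745 = 10.48 ft³/s
Panel 5-6: Δb = 8.4 ft, d̄ = (2.60+3.40)/2 = 3, v̄ = (0.64+0.86)/2 = 0.75 → q = 8.4×3×0.75 = 18.90 ft³/s
Panel 6-7: Δb = 17.5 ft, d̄ = (3.40+0.00)/2 = 1.7, v̄ = (0.86+0.00)/2 = 0.43 → q = 17.5×1.7×0.43 = 12.79 ft³/s
Q = Σ q = 58.91 ft³/s

58.9 ft³/s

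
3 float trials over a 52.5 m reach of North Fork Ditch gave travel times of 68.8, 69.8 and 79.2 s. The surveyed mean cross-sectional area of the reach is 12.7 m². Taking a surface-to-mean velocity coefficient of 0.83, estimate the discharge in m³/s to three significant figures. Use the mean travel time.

t̄ = (68.8 + 69.8 + 79.2) / 3 = 72.6 s
v_surface = L / t̄ = 52.5 / 72.6 = 0.7231 m/s
v_mean = 0.83 × 0.7231 = 0.6002 m/s
Q = A × v_mean = 12.7 × 0.6002 = 7.623 m³/s

7.62 m³/s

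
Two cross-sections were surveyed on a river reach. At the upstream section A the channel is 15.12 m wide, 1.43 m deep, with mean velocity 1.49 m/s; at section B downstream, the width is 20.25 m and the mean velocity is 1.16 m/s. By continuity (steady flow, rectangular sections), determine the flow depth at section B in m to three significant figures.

1.37 m

Q = A₁V₁ = (15.12×1.43) × 1.49 = 32.22 m³/s
d₂ = Q/(b₂ V₂) = 32.22/(20.25×1.16) = 1.371 m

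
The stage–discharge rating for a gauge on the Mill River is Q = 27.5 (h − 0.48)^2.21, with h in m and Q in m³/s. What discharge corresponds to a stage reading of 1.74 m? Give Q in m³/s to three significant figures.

45.8 m³/s

Q = 27.5 × (1.74 − 0.48)^2.21 = 27.5 × 1.26^2.21 = 45.83 m³/s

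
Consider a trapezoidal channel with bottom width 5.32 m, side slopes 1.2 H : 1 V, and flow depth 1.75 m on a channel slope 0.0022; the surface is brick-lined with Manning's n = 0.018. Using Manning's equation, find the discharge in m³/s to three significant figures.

A = (b + z·y)·y = (5.32 + 1.2×1.75)×1.75 = 12.99 m²
P = b + 2y√(1+z²) = 5.32 + 2×1.75×√(1+1.2²) = 10.79 m
R = A/P = 12.99/10.79 = 1.204 m
Q = (1/n)·A·R^(2/3)·S^(1/2) = (1/0.018) × 12.99 × 1.204^(2/3) × 0.0022^(1/2) = 38.29 m³/s

38.3 m³/s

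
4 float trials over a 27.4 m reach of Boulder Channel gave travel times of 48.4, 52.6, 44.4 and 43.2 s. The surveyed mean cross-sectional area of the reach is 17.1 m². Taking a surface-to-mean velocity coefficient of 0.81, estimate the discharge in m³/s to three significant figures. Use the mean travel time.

8.05 m³/s

t̄ = (48.4 + 52.6 + 44.4 + 43.2) / 4 = 47.15 s
v_surface = L / t̄ = 27.4 / 47.15 = 0.5811 m/s
v_mean = 0.81 × 0.5811 = 0.4707 m/s
Q = A × v_mean = 17.1 × 0.4707 = 8.049 m³/s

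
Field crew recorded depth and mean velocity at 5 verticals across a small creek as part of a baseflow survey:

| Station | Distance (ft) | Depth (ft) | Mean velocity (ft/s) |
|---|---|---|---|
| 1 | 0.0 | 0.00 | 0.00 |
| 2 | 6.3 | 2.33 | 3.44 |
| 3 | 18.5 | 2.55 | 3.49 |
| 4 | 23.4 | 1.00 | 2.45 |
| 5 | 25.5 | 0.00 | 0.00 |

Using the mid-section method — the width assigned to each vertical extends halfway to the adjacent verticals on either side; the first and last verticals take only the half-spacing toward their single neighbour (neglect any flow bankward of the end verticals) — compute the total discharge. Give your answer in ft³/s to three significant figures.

159 ft³/s

w_2 = (18.5 − 0.0)/2 = 9.25 ft; q_2 = 3.44 × 2.33 × 9.25 = 74.14 ft³/s
w_3 = (23.4 − 6.3)/2 = 8.55 ft; q_3 = 3.49 × 2.55 × 8.55 = 76.09 ft³/s
w_4 = (25.5 − 18.5)/2 = 3.5 ft; q_4 = 2.45 × 1.00 × 3.5 = 8.575 ft³/s
Stations 1, 5 contribute zero (depth or velocity is 0).
Q = Σ qᵢ = 158.8 ft³/s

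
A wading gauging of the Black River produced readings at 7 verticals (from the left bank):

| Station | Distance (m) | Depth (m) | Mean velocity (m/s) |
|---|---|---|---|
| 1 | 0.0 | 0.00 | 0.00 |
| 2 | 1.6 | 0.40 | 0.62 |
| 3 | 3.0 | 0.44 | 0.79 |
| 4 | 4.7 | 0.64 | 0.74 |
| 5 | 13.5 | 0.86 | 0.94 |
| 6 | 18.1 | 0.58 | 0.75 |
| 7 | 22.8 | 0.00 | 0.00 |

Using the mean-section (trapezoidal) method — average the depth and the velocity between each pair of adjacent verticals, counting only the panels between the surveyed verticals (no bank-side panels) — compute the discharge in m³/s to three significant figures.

10.1 m³/s

Panel 1-2: Δb = 1.6 m, d̄ = (0.00+0.40)/2 = 0.2, v̄ = (0.00+0.62)/2 = 0.31 → q = 1.6×0.2×0.31 = 0.09920 m³/s
Panel 2-3: Δb = 1.4 m, d̄ = (0.40+0.44)/2 = 0.42, v̄ = (0.62+0.79)/2 = 0.705 → q = 1.4×0.42×0.705 = 0.4145 m³/s
Panel 3-4: Δb = 1.7 m, d̄ = (0.44+0.64)/2 = 0.54, v̄ = (0.79+0.74)/2 = 0.765 → q = 1.7×0.54×0.765 = 0.7023 m³/s
Panel 4-5: Δb = 8.8 m, d̄ = (0.64+0.86)/2 = 0.75, v̄ = (0.74+0.94)/2 = 0.84 → q = 8.8×0.75×0.84 = 5.544 m³/s
Panel 5-6: Δb = 4.6 m, d̄ = (0.86+0.58)/2 = 0.72, v̄ = (0.94+0.75)/2 = 0.845 → q = 4.6×0.72×0.845 = 2.799 m³/s
Panel 6-7: Δb = 4.7 m, d̄ = (0.58+0.00)/2 = 0.29, v̄ = (0.75+0.00)/2 = 0.375 → q = 4.7×0.29×0.375 = 0.5111 m³/s
Q = Σ q = 10.07 m³/s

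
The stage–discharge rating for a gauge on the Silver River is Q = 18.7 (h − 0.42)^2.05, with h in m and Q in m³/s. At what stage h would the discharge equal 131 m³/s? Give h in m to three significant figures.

3.00 m

h − h₀ = (Q/C)^(1/b) = (131/18.7)^(1/2.05) = 2.585 m
h = 0.42 + 2.585 = 3.005 m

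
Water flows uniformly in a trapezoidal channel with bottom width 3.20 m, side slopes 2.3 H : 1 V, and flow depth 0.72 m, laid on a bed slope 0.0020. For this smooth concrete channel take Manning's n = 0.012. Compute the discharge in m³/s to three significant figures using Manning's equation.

A = (b + z·y)·y = (3.20 + 2.3×0.72)×0.72 = 3.496 m²
P = b + 2y√(1+z²) = 3.20 + 2×0.72×√(1+2.3²) = 6.812 m
R = A/P = 3.496/6.812 = 0.5133 m
Q = (1/n)·A·R^(2/3)·S^(1/2) = (1/0.012) × 3.496 × 0.5133^(2/3) × 0.0020^(1/2) = 8.353 m³/s

8.35 m³/s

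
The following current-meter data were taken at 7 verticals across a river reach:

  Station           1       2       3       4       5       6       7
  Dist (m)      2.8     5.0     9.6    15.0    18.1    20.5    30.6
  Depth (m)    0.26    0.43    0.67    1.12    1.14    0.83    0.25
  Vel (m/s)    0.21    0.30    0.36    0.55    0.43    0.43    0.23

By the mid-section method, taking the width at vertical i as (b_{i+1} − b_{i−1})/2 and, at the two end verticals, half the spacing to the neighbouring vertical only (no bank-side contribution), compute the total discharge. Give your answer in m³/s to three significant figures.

8.19 m³/s

w_1 = (5.0 − 2.8)/2 = 1.1 m; q_1 = 0.21 × 0.26 × 1.1 = 0.06006 m³/s
w_2 = (9.6 − 2.8)/2 = 3.4 m; q_2 = 0.30 × 0.43 × 3.4 = 0.4386 m³/s
w_3 = (15.0 − 5.0)/2 = 5 m; q_3 = 0.36 × 0.67 × 5 = 1.206 m³/s
w_4 = (18.1 − 9.6)/2 = 4.25 m; q_4 = 0.55 × 1.12 × 4.25 = 2.618 m³/s
w_5 = (20.5 − 15.0)/2 = 2.75 m; q_5 = 0.43 × 1.14 × 2.75 = 1.348 m³/s
w_6 = (30.6 − 18.1)/2 = 6.25 m; q_6 = 0.43 × 0.83 × 6.25 = 2.231 m³/s
w_7 = (30.6 − 20.5)/2 = 5.05 m; q_7 = 0.23 × 0.25 × 5.05 = 0.2904 m³/s
Q = Σ qᵢ = 8.192 m³/s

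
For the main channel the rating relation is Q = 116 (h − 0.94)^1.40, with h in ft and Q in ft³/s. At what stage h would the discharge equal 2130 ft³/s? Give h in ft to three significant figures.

8.93 ft

h − h₀ = (Q/C)^(1/b) = (2130/116)^(1/1.40) = 7.995 ft
h = 0.94 + 7.995 = 8.935 ft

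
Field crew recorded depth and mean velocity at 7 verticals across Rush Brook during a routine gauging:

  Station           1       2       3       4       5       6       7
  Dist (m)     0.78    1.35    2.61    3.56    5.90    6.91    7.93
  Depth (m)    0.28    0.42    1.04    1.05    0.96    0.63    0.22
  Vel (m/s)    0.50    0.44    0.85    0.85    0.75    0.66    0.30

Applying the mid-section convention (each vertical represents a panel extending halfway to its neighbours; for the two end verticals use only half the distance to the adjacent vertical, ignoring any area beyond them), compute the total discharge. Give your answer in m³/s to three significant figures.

w_1 = (1.35 − 0.78)/2 = 0.285 m; q_1 = 0.50 × 0.28 × 0.285 = 0.03990 m³/s
w_2 = (2.61 − 0.78)/2 = 0.915 m; q_2 = 0.44 × 0.42 × 0.915 = 0.1691 m³/s
w_3 = (3.56 − 1.35)/2 = 1.105 m; q_3 = 0.85 × 1.04 × 1.105 = 0.9768 m³/s
w_4 = (5.90 − 2.61)/2 = 1.645 m; q_4 = 0.85 × 1.05 × 1.645 = 1.468 m³/s
w_5 = (6.91 − 3.56)/2 = 1.675 m; q_5 = 0.75 × 0.96 × 1.675 = 1.206 m³/s
w_6 = (7.93 − 5.90)/2 = 1.015 m; q_6 = 0.66 × 0.63 × 1.015 = 0.4220 m³/s
w_7 = (7.93 − 6.91)/2 = 0.51 m; q_7 = 0.30 × 0.22 × 0.51 = 0.03366 m³/s
Q = Σ qᵢ = 4.316 m³/s

4.32 m³/s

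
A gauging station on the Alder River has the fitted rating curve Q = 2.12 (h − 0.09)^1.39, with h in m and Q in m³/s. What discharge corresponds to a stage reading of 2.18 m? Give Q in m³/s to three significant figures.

5.91 m³/s

Q = 2.12 × (2.18 − 0.09)^1.39 = 2.12 × 2.09^1.39 = 5.907 m³/s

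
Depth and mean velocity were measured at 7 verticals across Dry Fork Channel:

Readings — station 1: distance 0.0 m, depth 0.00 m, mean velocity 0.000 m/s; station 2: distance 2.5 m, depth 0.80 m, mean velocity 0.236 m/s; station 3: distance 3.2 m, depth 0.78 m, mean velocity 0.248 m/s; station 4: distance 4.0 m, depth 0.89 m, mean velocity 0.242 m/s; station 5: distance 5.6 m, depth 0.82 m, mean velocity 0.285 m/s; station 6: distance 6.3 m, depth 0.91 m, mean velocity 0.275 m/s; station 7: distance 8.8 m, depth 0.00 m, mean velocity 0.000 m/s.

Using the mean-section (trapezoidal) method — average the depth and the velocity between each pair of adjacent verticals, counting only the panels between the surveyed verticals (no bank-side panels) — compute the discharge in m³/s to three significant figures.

1.10 m³/s

Panel 1-2: Δb = 2.5 m, d̄ = (0.00+0.80)/2 = 0.4, v̄ = (0.000+0.236)/2 = 0.118 → q = 2.5×0.4×0.118 = 0.1180 m³/s
Panel 2-3: Δb = 0.7 m, d̄ = (0.80+0.78)/2 = 0.79, v̄ = (0.236+0.248)/2 = 0.242 → q = 0.7×0.79×0.242 = 0.1338 m³/s
Panel 3-4: Δb = 0.8 m, d̄ = (0.78+0.89)/2 = 0.835, v̄ = (0.248+0.242)/2 = 0.245 → q = 0.8×0.835×0.245 = 0.1637 m³/s
Panel 4-5: Δb = 1.6 m, d̄ = (0.89+0.82)/2 = 0.855, v̄ = (0.242+0.285)/2 = 0.2635 → q = 1.6×0.855×0.2635 = 0.3605 m³/s
Panel 5-6: Δb = 0.7 m, d̄ = (0.82+0.91)/2 = 0.865, v̄ = (0.285+0.275)/2 = 0.28 → q = 0.7×0.865×0.28 = 0.1695 m³/s
Panel 6-7: Δb = 2.5 m, d̄ = (0.91+0.00)/2 = 0.455, v̄ = (0.275+0.000)/2 = 0.1375 → q = 2.5×0.455×0.1375 = 0.1564 m³/s
Q = Σ q = 1.102 m³/s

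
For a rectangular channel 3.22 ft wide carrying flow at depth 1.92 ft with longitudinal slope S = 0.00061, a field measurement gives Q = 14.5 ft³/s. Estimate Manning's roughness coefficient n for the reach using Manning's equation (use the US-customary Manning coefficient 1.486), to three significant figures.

A = b·y = 3.22 × 1.92 = 6.182 ft²
P = b + 2y = 3.22 + 2×1.92 = 7.060 ft
R = A/P = 6.182/7.060 = 0.8757 ft
n = (1.486/Q)·A·R^(2/3)·S^(1/2) = (1.486/14.5) × 6.182 × 0.9153 × 0.02470 = 0.01432

0.0143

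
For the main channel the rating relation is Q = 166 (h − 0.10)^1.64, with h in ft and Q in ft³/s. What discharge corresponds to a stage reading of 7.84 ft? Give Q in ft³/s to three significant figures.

4760 ft³/s

Q = 166 × (7.84 − 0.10)^1.64 = 166 × 7.74^1.64 = 4760 ft³/s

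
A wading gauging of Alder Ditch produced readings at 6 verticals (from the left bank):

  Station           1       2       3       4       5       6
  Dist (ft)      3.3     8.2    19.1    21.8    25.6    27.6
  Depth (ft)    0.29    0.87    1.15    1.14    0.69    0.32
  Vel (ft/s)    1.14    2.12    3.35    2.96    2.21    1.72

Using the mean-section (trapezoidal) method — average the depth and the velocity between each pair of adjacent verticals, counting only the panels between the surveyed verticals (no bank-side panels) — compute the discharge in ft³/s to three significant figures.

55.5 ft³/s

Panel 1-2: Δb = 4.9 ft, d̄ = (0.29+0.87)/2 = 0.58, v̄ = (1.14+2.12)/2 = 1.63 → q = 4.9×0.58×1.63 = 4.632 ft³/s
Panel 2-3: Δb = 10.9 ft, d̄ = (0.87+1.15)/2 = 1.01, v̄ = (2.12+3.35)/2 = 2.735 → q = 10.9×1.01×2.735 = 30.11 ft³/s
Panel 3-4: Δb = 2.7 ft, d̄ = (1.15+1.14)/2 = 1.145, v̄ = (3.35+2.96)/2 = 3.155 → q = 2.7×1.145×3.155 = 9.754 ft³/s
Panel 4-5: Δb = 3.8 ft, d̄ = (1.14+0.69)/2 = 0.915, v̄ = (2.96+2.21)/2 = 2.585 → q = 3.8×0.915×2.585 = 8.988 ft³/s
Panel 5-6: Δb = 2 ft, d̄ = (0.69+0.32)/2 = 0.505, v̄ = (2.21+1.72)/2 = 1.965 → q = 2×0.505×1.965 = 1.985 ft³/s
Q = Σ q = 55.47 ft³/s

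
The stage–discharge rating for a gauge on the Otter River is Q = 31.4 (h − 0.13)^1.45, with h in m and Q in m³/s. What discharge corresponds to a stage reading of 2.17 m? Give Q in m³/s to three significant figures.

Q = 31.4 × (2.17 − 0.13)^1.45 = 31.4 × 2.04^1.45 = 88.29 m³/s

88.3 m³/s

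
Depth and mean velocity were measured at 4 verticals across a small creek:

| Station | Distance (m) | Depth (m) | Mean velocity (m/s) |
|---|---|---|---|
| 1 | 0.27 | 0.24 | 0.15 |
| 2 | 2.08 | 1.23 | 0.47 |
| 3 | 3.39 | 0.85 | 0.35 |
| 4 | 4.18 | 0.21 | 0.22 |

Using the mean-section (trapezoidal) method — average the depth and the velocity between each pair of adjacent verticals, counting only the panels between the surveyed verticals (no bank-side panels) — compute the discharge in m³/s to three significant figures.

Panel 1-2: Δb = 1.81 m, d̄ = (0.24+1.23)/2 = 0.735, v̄ = (0.15+0.47)/2 = 0.31 → q = 1.81×0.735×0.31 = 0.4124 m³/s
Panel 2-3: Δb = 1.31 m, d̄ = (1.23+0.85)/2 = 1.04, v̄ = (0.47+0.35)/2 = 0.41 → q = 1.31×1.04×0.41 = 0.5586 m³/s
Panel 3-4: Δb = 0.79 m, d̄ = (0.85+0.21)/2 = 0.53, v̄ = (0.35+0.22)/2 = 0.285 → q = 0.79×0.53×0.285 = 0.1193 m³/s
Q = Σ q = 1.090 m³/s

1.09 m³/s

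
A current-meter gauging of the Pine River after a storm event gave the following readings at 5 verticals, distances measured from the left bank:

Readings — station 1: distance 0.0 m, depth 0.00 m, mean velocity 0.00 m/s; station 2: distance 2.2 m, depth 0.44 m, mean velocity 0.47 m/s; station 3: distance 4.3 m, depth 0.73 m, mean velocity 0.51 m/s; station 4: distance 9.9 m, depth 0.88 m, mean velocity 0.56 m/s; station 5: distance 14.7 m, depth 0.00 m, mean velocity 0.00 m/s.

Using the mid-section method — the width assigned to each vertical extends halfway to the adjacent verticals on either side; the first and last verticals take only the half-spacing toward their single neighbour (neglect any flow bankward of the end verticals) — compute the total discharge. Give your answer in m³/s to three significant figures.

4.44 m³/s

w_2 = (4.3 − 0.0)/2 = 2.15 m; q_2 = 0.47 × 0.44 × 2.15 = 0.4446 m³/s
w_3 = (9.9 − 2.2)/2 = 3.85 m; q_3 = 0.51 × 0.73 × 3.85 = 1.433 m³/s
w_4 = (14.7 − 4.3)/2 = 5.2 m; q_4 = 0.56 × 0.88 × 5.2 = 2.563 m³/s
Stations 1, 5 contribute zero (depth or velocity is 0).
Q = Σ qᵢ = 4.441 m³/s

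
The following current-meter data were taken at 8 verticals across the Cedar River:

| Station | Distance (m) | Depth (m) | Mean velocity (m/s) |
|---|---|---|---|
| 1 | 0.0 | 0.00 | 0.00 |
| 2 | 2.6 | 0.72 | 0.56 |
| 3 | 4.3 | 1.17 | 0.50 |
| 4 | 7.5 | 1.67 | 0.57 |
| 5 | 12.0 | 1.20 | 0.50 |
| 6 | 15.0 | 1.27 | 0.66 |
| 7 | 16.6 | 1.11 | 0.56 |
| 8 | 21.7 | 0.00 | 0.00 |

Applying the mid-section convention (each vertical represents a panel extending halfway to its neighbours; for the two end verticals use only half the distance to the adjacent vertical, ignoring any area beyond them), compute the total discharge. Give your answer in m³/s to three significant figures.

12.2 m³/s

w_2 = (4.3 − 0.0)/2 = 2.15 m; q_2 = 0.56 × 0.72 × 2.15 = 0.8669 m³/s
w_3 = (7.5 − 2.6)/2 = 2.45 m; q_3 = 0.50 × 1.17 × 2.45 = 1.433 m³/s
w_4 = (12.0 − 4.3)/2 = 3.85 m; q_4 = 0.57 × 1.67 × 3.85 = 3.665 m³/s
w_5 = (15.0 − 7.5)/2 = 3.75 m; q_5 = 0.50 × 1.20 × 3.75 = 2.250 m³/s
w_6 = (16.6 − 12.0)/2 = 2.3 m; q_6 = 0.66 × 1.27 × 2.3 = 1.928 m³/s
w_7 = (21.7 − 15.0)/2 = 3.35 m; q_7 = 0.56 × 1.11 × 3.35 = 2.082 m³/s
Stations 1, 8 contribute zero (depth or velocity is 0).
Q = Σ qᵢ = 12.23 m³/s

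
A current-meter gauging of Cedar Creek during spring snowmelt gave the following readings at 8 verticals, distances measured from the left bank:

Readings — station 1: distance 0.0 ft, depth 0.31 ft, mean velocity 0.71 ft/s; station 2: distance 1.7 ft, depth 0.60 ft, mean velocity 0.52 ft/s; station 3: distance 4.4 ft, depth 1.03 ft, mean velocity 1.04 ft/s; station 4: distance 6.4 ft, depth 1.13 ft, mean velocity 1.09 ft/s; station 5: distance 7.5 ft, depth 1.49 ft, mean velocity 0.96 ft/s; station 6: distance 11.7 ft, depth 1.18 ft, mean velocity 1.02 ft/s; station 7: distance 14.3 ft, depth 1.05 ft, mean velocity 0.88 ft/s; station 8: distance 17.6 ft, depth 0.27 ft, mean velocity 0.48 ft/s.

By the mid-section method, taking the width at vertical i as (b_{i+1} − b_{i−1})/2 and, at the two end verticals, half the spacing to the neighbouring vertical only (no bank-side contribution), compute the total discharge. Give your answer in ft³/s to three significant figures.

16.1 ft³/s

w_1 = (1.7 − 0.0)/2 = 0.85 ft; q_1 = 0.71 × 0.31 × 0.85 = 0.1871 ft³/s
w_2 = (4.4 − 0.0)/2 = 2.2 ft; q_2 = 0.52 × 0.60 × 2.2 = 0.6864 ft³/s
w_3 = (6.4 − 1.7)/2 = 2.35 ft; q_3 = 1.04 × 1.03 × 2.35 = 2.517 ft³/s
w_4 = (7.5 − 4.4)/2 = 1.55 ft; q_4 = 1.09 × 1.13 × 1.55 = 1.909 ft³/s
w_5 = (11.7 − 6.4)/2 = 2.65 ft; q_5 = 0.96 × 1.49 × 2.65 = 3.791 ft³/s
w_6 = (14.3 − 7.5)/2 = 3.4 ft; q_6 = 1.02 × 1.18 × 3.4 = 4.092 ft³/s
w_7 = (17.6 − 11.7)/2 = 2.95 ft; q_7 = 0.88 × 1.05 × 2.95 = 2.726 ft³/s
w_8 = (17.6 − 14.3)/2 = 1.65 ft; q_8 = 0.48 × 0.27 × 1.65 = 0.2138 ft³/s
Q = Σ qᵢ = 16.12 ft³/s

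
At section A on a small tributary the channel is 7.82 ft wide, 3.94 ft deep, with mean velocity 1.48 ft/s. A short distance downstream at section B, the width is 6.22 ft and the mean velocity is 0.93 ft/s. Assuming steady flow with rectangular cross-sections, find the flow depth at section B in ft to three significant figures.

7.88 ft

Q = A₁V₁ = (7.82×3.94) × 1.48 = 45.60 ft³/s
d₂ = Q/(b₂ V₂) = 45.60/(6.22×0.93) = 7.883 ft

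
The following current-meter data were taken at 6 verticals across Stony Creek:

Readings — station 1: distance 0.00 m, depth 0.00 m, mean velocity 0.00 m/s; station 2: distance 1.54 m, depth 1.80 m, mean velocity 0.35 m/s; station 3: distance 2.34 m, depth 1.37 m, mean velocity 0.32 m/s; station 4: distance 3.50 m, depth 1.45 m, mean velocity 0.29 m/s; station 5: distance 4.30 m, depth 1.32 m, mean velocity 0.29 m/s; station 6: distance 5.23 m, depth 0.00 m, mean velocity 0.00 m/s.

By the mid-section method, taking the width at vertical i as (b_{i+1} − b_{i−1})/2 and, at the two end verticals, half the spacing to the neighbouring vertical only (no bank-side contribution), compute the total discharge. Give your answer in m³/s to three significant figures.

1.91 m³/s

w_2 = (2.34 − 0.00)/2 = 1.17 m; q_2 = 0.35 × 1.80 × 1.17 = 0.7371 m³/s
w_3 = (3.50 − 1.54)/2 = 0.98 m; q_3 = 0.32 × 1.37 × 0.98 = 0.4296 m³/s
w_4 = (4.30 − 2.34)/2 = 0.98 m; q_4 = 0.29 × 1.45 × 0.98 = 0.4121 m³/s
w_5 = (5.23 − 3.50)/2 = 0.865 m; q_5 = 0.29 × 1.32 × 0.865 = 0.3311 m³/s
Stations 1, 6 contribute zero (depth or velocity is 0).
Q = Σ qᵢ = 1.910 m³/s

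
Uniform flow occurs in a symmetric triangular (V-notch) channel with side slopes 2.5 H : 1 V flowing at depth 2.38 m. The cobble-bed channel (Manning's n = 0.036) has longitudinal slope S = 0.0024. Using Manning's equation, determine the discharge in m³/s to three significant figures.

20.6 m³/s

A = z·y² = 2.5×2.38² = 14.16 m²
P = 2y√(1+z²) = 2×2.38×√(1+2.5²) = 12.82 m
R = A/P = 14.16/12.82 = 1.105 m
Q = (1/n)·A·R^(2/3)·S^(1/2) = (1/0.036) × 14.16 × 1.105^(2/3) × 0.0024^(1/2) = 20.60 m³/s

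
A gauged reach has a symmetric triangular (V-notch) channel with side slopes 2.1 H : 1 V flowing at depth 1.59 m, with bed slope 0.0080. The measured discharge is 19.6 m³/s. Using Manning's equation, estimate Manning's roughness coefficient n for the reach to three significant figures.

A = z·y² = 2.1×1.59² = 5.309 m²
P = 2y√(1+z²) = 2×1.59×√(1+2.1²) = 7.396 m
R = A/P = 5.309/7.396 = 0.7178 m
n = (1/Q)·A·R^(2/3)·S^(1/2) = (1/19.6) × 5.309 × 0.8017 × 0.08944 = 0.01942

0.0194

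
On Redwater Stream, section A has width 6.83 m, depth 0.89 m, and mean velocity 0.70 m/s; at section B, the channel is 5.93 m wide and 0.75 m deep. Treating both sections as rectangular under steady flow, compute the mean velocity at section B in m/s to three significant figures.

0.957 m/s

Q = A₁V₁ = (6.83×0.89) × 0.70 = 4.255 m³/s
A₂ = 5.93 × 0.75 = 4.448 m²
V₂ = Q/A₂ = 4.255/4.448 = 0.9567 m/s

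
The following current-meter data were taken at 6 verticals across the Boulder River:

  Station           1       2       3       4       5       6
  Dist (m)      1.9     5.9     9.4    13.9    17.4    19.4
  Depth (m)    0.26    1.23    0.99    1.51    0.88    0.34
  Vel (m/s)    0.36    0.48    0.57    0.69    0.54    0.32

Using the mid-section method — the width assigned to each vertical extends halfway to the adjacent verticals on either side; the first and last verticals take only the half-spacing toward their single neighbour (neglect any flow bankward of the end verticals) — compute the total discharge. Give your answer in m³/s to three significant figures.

w_1 = (5.9 − 1.9)/2 = 2 m; q_1 = 0.36 × 0.26 × 2 = 0.1872 m³/s
w_2 = (9.4 − 1.9)/2 = 3.75 m; q_2 = 0.48 × 1.23 × 3.75 = 2.214 m³/s
w_3 = (13.9 − 5.9)/2 = 4 m; q_3 = 0.57 × 0.99 × 4 = 2.257 m³/s
w_4 = (17.4 − 9.4)/2 = 4 m; q_4 = 0.69 × 1.51 × 4 = 4.168 m³/s
w_5 = (19.4 − 13.9)/2 = 2.75 m; q_5 = 0.54 × 0.88 × 2.75 = 1.307 m³/s
w_6 = (19.4 − 17.4)/2 = 1 m; q_6 = 0.32 × 0.34 × 1 = 0.1088 m³/s
Q = Σ qᵢ = 10.24 m³/s

10.2 m³/s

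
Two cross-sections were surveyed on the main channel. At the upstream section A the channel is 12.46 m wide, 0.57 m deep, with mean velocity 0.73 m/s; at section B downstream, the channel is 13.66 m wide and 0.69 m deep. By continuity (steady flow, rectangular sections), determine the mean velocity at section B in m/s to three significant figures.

0.550 m/s

Q = A₁V₁ = (12.46×0.57) × 0.73 = 5.185 m³/s
A₂ = 13.66 × 0.69 = 9.425 m²
V₂ = Q/A₂ = 5.185/9.425 = 0.5501 m/s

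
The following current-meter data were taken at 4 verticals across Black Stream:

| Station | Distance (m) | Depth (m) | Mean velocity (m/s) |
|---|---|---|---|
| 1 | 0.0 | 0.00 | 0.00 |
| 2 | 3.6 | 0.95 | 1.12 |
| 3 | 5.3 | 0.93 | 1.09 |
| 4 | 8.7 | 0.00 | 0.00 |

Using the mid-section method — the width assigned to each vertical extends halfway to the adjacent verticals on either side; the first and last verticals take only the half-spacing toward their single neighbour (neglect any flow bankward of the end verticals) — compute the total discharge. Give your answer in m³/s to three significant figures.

w_2 = (5.3 − 0.0)/2 = 2.65 m; q_2 = 1.12 × 0.95 × 2.65 = 2.820 m³/s
w_3 = (8.7 − 3.6)/2 = 2.55 m; q_3 = 1.09 × 0.93 × 2.55 = 2.585 m³/s
Stations 1, 4 contribute zero (depth or velocity is 0).
Q = Σ qᵢ = 5.405 m³/s

5.40 m³/s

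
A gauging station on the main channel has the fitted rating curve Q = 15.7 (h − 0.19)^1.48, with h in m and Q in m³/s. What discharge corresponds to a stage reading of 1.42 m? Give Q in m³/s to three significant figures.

Q = 15.7 × (1.42 − 0.19)^1.48 = 15.7 × 1.23^1.48 = 21.33 m³/s

21.3 m³/s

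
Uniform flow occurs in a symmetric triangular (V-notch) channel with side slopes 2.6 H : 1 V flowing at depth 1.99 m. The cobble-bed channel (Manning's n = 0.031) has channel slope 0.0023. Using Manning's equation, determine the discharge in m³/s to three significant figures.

15.2 m³/s

A = z·y² = 2.6×1.99² = 10.30 m²
P = 2y√(1+z²) = 2×1.99×√(1+2.6²) = 11.09 m
R = A/P = 10.30/11.09 = 0.9287 m
Q = (1/n)·A·R^(2/3)·S^(1/2) = (1/0.031) × 10.30 × 0.9287^(2/3) × 0.0023^(1/2) = 15.16 m³/s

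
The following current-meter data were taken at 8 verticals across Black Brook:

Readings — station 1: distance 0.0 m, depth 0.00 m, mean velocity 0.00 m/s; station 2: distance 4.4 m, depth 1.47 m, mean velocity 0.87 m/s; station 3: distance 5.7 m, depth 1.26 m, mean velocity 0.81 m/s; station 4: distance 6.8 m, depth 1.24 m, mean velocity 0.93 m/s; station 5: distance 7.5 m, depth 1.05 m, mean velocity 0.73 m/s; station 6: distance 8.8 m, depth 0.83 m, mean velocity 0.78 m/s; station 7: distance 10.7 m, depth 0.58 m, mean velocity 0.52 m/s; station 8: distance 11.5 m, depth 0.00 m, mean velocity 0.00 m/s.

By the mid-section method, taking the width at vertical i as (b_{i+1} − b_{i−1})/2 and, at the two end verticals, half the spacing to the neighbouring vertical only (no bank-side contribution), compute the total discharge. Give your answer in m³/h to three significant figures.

w_2 = (5.7 − 0.0)/2 = 2.85 m; q_2 = 0.87 × 1.47 × 2.85 = 3.645 m³/s
w_3 = (6.8 − 4.4)/2 = 1.2 m; q_3 = 0.81 × 1.26 × 1.2 = 1.225 m³/s
w_4 = (7.5 − 5.7)/2 = 0.9 m; q_4 = 0.93 × 1.24 × 0.9 = 1.038 m³/s
w_5 = (8.8 − 6.8)/2 = 1 m; q_5 = 0.73 × 1.05 × 1 = 0.7665 m³/s
w_6 = (10.7 − 7.5)/2 = 1.6 m; q_6 = 0.78 × 0.83 × 1.6 = 1.036 m³/s
w_7 = (11.5 − 8.8)/2 = 1.35 m; q_7 = 0.52 × 0.58 × 1.35 = 0.4072 m³/s
Stations 1, 8 contribute zero (depth or velocity is 0).
Q = Σ qᵢ = 8.117 m³/s
= 8.117 × 3600 = 29220 m³/h

29200 m³/h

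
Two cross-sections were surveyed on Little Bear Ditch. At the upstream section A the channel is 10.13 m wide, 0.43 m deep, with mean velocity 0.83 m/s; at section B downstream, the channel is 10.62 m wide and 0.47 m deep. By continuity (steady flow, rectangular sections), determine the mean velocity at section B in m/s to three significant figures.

0.724 m/s

Q = A₁V₁ = (10.13×0.43) × 0.83 = 3.615 m³/s
A₂ = 10.62 × 0.47 = 4.991 m²
V₂ = Q/A₂ = 3.615/4.991 = 0.7243 m/s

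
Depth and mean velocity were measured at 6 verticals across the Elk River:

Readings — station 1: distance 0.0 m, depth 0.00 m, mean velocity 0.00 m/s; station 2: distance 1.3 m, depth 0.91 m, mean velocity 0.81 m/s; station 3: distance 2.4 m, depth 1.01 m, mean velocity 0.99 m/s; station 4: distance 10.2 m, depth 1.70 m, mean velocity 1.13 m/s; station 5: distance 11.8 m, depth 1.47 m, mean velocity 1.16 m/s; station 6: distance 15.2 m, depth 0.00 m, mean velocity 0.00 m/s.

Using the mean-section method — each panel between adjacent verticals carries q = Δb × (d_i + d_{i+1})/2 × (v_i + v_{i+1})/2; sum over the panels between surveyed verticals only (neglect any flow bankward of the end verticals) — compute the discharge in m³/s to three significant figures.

Panel 1-2: Δb = 1.3 m, d̄ = (0.00+0.91)/2 = 0.455, v̄ = (0.00+0.81)/2 = 0.405 → q = 1.3×0.455×0.405 = 0.2396 m³/s
Panel 2-3: Δb = 1.1 m, d̄ = (0.91+1.01)/2 = 0.96, v̄ = (0.81+0.99)/2 = 0.9 → q = 1.1×0.96×0.9 = 0.9504 m³/s
Panel 3-4: Δb = 7.8 m, d̄ = (1.01+1.70)/2 = 1.355, v̄ = (0.99+1.13)/2 = 1.06 → q = 7.8×1.355×1.06 = 11.20 m³/s
Panel 4-5: Δb = 1.6 m, d̄ = (1.70+1.47)/2 = 1.585, v̄ = (1.13+1.16)/2 = 1.145 → q = 1.6×1.585×1.145 = 2.904 m³/s
Panel 5-6: Δb = 3.4 m, d̄ = (1.47+0.00)/2 = 0.735, v̄ = (1.16+0.00)/2 = 0.58 → q = 3.4×0.735×0.58 = 1.449 m³/s
Q = Σ q = 16.75 m³/s

16.7 m³/s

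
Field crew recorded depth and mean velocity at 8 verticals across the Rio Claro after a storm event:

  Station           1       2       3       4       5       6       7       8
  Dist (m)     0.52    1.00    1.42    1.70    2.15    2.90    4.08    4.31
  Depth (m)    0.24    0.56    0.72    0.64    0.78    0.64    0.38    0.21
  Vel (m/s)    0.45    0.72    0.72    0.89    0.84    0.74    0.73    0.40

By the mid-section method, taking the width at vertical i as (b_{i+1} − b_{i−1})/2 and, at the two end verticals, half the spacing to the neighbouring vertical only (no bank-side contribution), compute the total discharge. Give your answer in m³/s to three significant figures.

w_1 = (1.00 − 0.52)/2 = 0.24 m; q_1 = 0.45 × 0.24 × 0.24 = 0.02592 m³/s
w_2 = (1.42 − 0.52)/2 = 0.45 m; q_2 = 0.72 × 0.56 × 0.45 = 0.1814 m³/s
w_3 = (1.70 − 1.00)/2 = 0.35 m; q_3 = 0.72 × 0.72 × 0.35 = 0.1814 m³/s
w_4 = (2.15 − 1.42)/2 = 0.365 m; q_4 = 0.89 × 0.64 × 0.365 = 0.2079 m³/s
w_5 = (2.90 − 1.70)/2 = 0.6 m; q_5 = 0.84 × 0.78 × 0.6 = 0.3931 m³/s
w_6 = (4.08 − 2.15)/2 = 0.965 m; q_6 = 0.74 × 0.64 × 0.965 = 0.4570 m³/s
w_7 = (4.31 − 2.90)/2 = 0.705 m; q_7 = 0.73 × 0.38 × 0.705 = 0.1956 m³/s
w_8 = (4.31 − 4.08)/2 = 0.115 m; q_8 = 0.40 × 0.21 × 0.115 = 0.009660 m³/s
Q = Σ qᵢ = 1.652 m³/s

1.65 m³/s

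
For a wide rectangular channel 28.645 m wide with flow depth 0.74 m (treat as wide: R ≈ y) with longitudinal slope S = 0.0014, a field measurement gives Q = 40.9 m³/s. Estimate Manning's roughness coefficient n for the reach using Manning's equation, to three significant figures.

A = b·y = 28.645 × 0.74 = 21.20 m²
Wide channel: R ≈ y = 0.74 m
n = (1/Q)·A·R^(2/3)·S^(1/2) = (1/40.9) × 21.20 × 0.8181 × 0.03742 = 0.01587

0.0159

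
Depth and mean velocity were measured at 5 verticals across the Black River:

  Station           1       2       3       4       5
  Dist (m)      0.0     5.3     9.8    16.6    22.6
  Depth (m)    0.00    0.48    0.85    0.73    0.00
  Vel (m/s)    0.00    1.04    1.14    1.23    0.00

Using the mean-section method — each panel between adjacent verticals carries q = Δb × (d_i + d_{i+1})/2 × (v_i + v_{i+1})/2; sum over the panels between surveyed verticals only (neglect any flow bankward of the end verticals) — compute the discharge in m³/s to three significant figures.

11.6 m³/s

Panel 1-2: Δb = 5.3 m, d̄ = (0.00+0.48)/2 = 0.24, v̄ = (0.00+1.04)/2 = 0.52 → q = 5.3×0.24×0.52 = 0.6614 m³/s
Panel 2-3: Δb = 4.5 m, d̄ = (0.48+0.85)/2 = 0.665, v̄ = (1.04+1.14)/2 = 1.09 → q = 4.5×0.665×1.09 = 3.262 m³/s
Panel 3-4: Δb = 6.8 m, d̄ = (0.85+0.73)/2 = 0.79, v̄ = (1.14+1.23)/2 = 1.185 → q = 6.8×0.79×1.185 = 6.366 m³/s
Panel 4-5: Δb = 6 m, d̄ = (0.73+0.00)/2 = 0.365, v̄ = (1.23+0.00)/2 = 0.615 → q = 6×0.365×0.615 = 1.347 m³/s
Q = Σ q = 11.64 m³/s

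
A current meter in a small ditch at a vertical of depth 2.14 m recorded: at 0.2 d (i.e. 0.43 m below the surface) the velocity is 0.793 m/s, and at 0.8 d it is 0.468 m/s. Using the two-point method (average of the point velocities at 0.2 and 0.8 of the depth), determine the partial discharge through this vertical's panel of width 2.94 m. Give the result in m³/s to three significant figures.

v̄ = (0.793 + 0.468) / 2 = 0.6305 m/s
q = v̄ × d × w = 0.6305 × 2.14 × 2.94 = 3.967 m³/s

3.97 m³/s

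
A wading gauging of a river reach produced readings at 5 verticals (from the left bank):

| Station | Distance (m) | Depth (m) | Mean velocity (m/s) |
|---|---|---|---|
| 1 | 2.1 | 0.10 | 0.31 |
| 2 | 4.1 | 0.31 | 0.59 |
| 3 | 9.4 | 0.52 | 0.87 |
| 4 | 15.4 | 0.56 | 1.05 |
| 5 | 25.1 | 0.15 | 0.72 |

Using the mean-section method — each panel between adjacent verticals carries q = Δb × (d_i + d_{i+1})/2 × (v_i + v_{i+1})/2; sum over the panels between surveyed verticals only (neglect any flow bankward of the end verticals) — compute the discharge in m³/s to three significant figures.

Panel 1-2: Δb = 2 m, d̄ = (0.10+0.31)/2 = 0.205, v̄ = (0.31+0.59)/2 = 0.45 → q = 2×0.205×0.45 = 0.1845 m³/s
Panel 2-3: Δb = 5.3 m, d̄ = (0.31+0.52)/2 = 0.415, v̄ = (0.59+0.87)/2 = 0.73 → q = 5.3×0.415×0.73 = 1.606 m³/s
Panel 3-4: Δb = 6 m, d̄ = (0.52+0.56)/2 = 0.54, v̄ = (0.87+1.05)/2 = 0.96 → q = 6×0.54×0.96 = 3.110 m³/s
Panel 4-5: Δb = 9.7 m, d̄ = (0.56+0.15)/2 = 0.355, v̄ = (1.05+0.72)/2 = 0.885 → q = 9.7×0.355×0.885 = 3.047 m³/s
Q = Σ q = 7.948 m³/s

7.95 m³/s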